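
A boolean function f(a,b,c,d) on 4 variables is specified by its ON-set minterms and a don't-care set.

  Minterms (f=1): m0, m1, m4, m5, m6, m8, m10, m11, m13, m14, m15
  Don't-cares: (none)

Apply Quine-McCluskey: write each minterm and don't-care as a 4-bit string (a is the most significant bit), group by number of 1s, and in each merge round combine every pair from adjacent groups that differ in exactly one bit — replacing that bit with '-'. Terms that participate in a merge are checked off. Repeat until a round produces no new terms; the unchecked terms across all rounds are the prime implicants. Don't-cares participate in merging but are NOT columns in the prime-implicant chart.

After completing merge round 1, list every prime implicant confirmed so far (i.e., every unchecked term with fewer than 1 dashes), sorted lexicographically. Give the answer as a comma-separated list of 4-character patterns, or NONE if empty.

NONE

[col 0] 0000*, 0001*, 0100*, 0101*, 0110*, 1000*, 1010*, 1011*, 1101*, 1110*, 1111*
[col 1] -000, -101, -110, 0-00*, 0-01*, 000-*, 01-0, 010-*, 1-10*, 1-11*, 10-0, 101-*, 11-1, 111-*
[col 2] 0-0-, 1-1-
Prime implicants: -000, -101, -110, 0-0-, 01-0, 1-1-, 10-0, 11-1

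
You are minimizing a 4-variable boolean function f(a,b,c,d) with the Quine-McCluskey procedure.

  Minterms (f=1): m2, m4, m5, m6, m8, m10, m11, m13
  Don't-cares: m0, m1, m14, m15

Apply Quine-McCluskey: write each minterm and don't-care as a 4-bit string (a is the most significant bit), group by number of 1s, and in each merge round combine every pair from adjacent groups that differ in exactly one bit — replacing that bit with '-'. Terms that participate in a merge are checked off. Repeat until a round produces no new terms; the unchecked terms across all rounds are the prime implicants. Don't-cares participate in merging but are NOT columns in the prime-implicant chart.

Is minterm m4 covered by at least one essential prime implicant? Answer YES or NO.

[col 0] 0000*, 0001*, 0010*, 0100*, 0101*, 0110*, 1000*, 1010*, 1011*, 1101*, 1110*, 1111*
[col 1] -000*, -010*, -101, -110*, 0-00*, 0-01*, 0-10*, 00-0*, 000-*, 01-0*, 010-*, 1-10*, 1-11*, 10-0*, 101-*, 11-1, 111-*
[col 2] --10, -0-0, 0--0, 0-0-, 1-1-
Prime implicants: --10, -0-0, -101, 0--0, 0-0-, 1-1-, 11-1
PI chart (minterm → PIs covering it):
  2 | --10,-0-0,0--0
  4 | 0--0,0-0-
  5 | -101,0-0-
  6 | --10,0--0
  8 | -0-0  (sole → essential)
  10 | --10,-0-0,1-1-
  11 | 1-1-  (sole → essential)
  13 | -101,11-1
Essential prime implicants: -0-0, 1-1-

NO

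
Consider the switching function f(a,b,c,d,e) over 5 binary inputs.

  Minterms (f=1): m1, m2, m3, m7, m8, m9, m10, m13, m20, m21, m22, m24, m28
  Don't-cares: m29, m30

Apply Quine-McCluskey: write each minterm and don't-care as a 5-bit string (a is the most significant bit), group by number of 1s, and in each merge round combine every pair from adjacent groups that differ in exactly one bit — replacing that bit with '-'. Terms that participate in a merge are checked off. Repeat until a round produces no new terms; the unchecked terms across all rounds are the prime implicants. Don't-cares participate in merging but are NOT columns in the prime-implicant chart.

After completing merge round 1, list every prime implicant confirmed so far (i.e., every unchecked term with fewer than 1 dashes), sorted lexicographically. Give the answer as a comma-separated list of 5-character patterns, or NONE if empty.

Round 0: 00001✓ 00010✓ 00011✓ 00111✓ 01000✓ 01001✓ 01010✓ 01101✓ 10100✓ 10101✓ 10110✓ 11000✓ 11100✓ 11101✓ 11110✓
Round 1: -1000 -1101 0-001 0-010 00-11 000-1 0001- 01-01 010-0 0100- 1-100✓ 1-101✓ 1-110✓ 101-0✓ 1010-✓ 11-00 111-0✓ 1110-✓
Round 2: 1-1-0 1-10-
PIs = {-1000, -1101, 0-001, 0-010, 00-11, 000-1, 0001-, 01-01, 010-0, 0100-, 1-1-0, 1-10-, 11-00}

NONE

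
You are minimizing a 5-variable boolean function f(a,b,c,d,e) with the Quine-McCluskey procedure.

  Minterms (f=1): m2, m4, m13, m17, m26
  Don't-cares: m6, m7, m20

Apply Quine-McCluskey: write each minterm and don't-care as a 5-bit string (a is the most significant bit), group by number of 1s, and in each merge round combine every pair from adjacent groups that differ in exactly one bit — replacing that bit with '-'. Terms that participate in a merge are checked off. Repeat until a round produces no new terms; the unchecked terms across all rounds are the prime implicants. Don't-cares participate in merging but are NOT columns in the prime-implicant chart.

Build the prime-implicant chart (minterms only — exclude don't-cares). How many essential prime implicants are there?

size-2^0 implicants → 00010(✓)  00100(✓)  00110(✓)  00111(✓)  01101  10001  10100(✓)  11010
size-2^1 implicants → -0100  00-10  001-0  0011-
Unchecked terms (primes): -0100, 00-10, 001-0, 0011-, 01101, 10001, 11010
Minterm coverage:
  m2 ⊆ 00-10 [E]
  m4 ⊆ -0100,001-0
  m13 ⊆ 01101 [E]
  m17 ⊆ 10001 [E]
  m26 ⊆ 11010 [E]
E = {00-10, 01101, 10001, 11010}

4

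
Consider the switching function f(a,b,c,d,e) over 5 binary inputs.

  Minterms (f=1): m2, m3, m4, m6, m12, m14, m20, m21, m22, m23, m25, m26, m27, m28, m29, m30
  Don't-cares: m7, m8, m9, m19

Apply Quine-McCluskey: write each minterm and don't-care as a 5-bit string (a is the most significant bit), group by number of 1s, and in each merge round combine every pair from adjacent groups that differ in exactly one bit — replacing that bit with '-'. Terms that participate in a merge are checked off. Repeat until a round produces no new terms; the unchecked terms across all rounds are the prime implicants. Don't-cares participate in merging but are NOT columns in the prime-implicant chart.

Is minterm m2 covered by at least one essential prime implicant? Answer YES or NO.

Round 0: 00010✓ 00011✓ 00100✓ 00110✓ 00111✓ 01000✓ 01001✓ 01100✓ 01110✓ 10011✓ 10100✓ 10101✓ 10110✓ 10111✓ 11001✓ 11010✓ 11011✓ 11100✓ 11101✓ 11110✓
Round 1: -0011✓ -0100✓ -0110✓ -0111✓ -1001 -1100✓ -1110✓ 0-100✓ 0-110✓ 00-10✓ 00-11✓ 0001-✓ 001-0✓ 0011-✓ 01-00 0100- 011-0✓ 1-011 1-100✓ 1-101✓ 1-110✓ 10-11✓ 101-0✓ 101-1✓ 1010-✓ 1011-✓ 11-01 11-10 110-1 1101- 111-0✓ 1110-✓
Round 2: --100✓ --110✓ -0-11 -01-0✓ -011- -11-0✓ 0-1-0✓ 00-1- 1-1-0✓ 1-10- 101--
Round 3: --1-0
PIs = {--1-0, -0-11, -011-, -1001, 00-1-, 01-00, 0100-, 1-011, 1-10-, 101--, 11-01, 11-10, 110-1, 1101-}
Coverage chart:
  m2: 00-1- ←essential
  m3: -0-11,00-1-
  m4: --1-0 ←essential
  m6: --1-0,-011-,00-1-
  m12: --1-0,01-00
  m14: --1-0 ←essential
  m20: --1-0,1-10-,101--
  m21: 1-10-,101--
  m22: --1-0,-011-,101--
  m23: -0-11,-011-,101--
  m25: -1001,11-01,110-1
  m26: 11-10,1101-
  m27: 1-011,110-1,1101-
  m28: --1-0,1-10-
  m29: 1-10-,11-01
  m30: --1-0,11-10
Essential: --1-0, 00-1-

YES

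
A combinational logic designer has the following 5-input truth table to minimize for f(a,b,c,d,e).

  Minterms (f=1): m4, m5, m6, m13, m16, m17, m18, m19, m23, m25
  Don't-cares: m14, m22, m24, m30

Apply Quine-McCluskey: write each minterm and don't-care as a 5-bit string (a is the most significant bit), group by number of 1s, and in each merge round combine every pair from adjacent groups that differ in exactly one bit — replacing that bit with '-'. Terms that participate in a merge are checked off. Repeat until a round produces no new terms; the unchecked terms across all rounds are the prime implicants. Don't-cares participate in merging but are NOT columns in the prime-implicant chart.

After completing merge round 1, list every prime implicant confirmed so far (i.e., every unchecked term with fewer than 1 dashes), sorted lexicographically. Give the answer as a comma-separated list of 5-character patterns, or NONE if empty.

size-2^0 implicants → 00100(✓)  00101(✓)  00110(✓)  01101(✓)  01110(✓)  10000(✓)  10001(✓)  10010(✓)  10011(✓)  10110(✓)  10111(✓)  11000(✓)  11001(✓)  11110(✓)
size-2^1 implicants → -0110(✓)  -1110(✓)  0-101  0-110(✓)  001-0  0010-  1-000(✓)  1-001(✓)  1-110(✓)  10-10(✓)  10-11(✓)  100-0(✓)  100-1(✓)  1000-(✓)  1001-(✓)  1011-(✓)  1100-(✓)
size-2^2 implicants → --110  1-00-  10-1-  100--
Unchecked terms (primes): --110, 0-101, 001-0, 0010-, 1-00-, 10-1-, 100--

NONE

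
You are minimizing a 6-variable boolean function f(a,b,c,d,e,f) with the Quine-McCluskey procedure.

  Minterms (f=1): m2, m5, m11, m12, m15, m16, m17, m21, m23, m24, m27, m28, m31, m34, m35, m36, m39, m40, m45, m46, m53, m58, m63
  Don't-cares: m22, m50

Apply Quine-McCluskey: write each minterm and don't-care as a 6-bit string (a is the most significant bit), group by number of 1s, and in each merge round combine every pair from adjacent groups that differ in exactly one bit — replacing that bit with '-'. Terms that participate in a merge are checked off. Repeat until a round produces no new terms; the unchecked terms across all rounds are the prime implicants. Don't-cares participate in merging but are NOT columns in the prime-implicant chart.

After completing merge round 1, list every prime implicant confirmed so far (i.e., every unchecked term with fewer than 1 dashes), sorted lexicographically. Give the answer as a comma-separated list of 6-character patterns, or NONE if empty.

100100, 101000, 101101, 101110

size-2^0 implicants → 000010(✓)  000101(✓)  001011(✓)  001100(✓)  001111(✓)  010000(✓)  010001(✓)  010101(✓)  010110(✓)  010111(✓)  011000(✓)  011011(✓)  011100(✓)  011111(✓)  100010(✓)  100011(✓)  100100  100111(✓)  101000  101101  101110  110010(✓)  110101(✓)  111010(✓)  111111(✓)
size-2^1 implicants → -00010  -10101  -11111  0-0101  0-1011(✓)  0-1100  0-1111(✓)  001-11(✓)  01-000  01-111  010-01  01000-  0101-1  01011-  011-00  011-11(✓)  1-0010  100-11  10001-  11-010
size-2^2 implicants → 0-1-11
Unchecked terms (primes): -00010, -10101, -11111, 0-0101, 0-1-11, 0-1100, 01-000, 01-111, 010-01, 01000-, 0101-1, 01011-, 011-00, 1-0010, 100-11, 10001-, 100100, 101000, 101101, 101110, 11-010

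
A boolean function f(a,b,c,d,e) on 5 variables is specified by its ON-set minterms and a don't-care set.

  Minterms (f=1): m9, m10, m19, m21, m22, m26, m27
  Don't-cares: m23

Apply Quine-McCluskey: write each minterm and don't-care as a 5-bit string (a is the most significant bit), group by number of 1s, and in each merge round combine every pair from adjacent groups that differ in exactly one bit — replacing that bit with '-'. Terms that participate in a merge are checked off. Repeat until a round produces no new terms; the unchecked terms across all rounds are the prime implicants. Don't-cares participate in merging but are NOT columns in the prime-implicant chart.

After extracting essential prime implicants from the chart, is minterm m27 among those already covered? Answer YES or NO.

Round 0: 01001 01010✓ 10011✓ 10101✓ 10110✓ 10111✓ 11010✓ 11011✓
Round 1: -1010 1-011 10-11 101-1 1011- 1101-
PIs = {-1010, 01001, 1-011, 10-11, 101-1, 1011-, 1101-}
Coverage chart:
  m9: 01001 ←essential
  m10: -1010 ←essential
  m19: 1-011,10-11
  m21: 101-1 ←essential
  m22: 1011- ←essential
  m26: -1010,1101-
  m27: 1-011,1101-
Essential: -1010, 01001, 101-1, 1011-

NO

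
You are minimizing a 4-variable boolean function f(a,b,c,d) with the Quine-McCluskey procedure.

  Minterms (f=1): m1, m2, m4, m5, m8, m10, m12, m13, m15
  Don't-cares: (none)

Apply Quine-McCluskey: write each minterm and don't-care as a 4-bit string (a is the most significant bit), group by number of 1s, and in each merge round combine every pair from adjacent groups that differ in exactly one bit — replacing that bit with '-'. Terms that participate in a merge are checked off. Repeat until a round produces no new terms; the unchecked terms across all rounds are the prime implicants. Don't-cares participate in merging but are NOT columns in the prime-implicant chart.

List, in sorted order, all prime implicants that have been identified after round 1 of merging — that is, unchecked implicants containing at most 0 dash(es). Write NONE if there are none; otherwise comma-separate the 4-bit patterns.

size-2^0 implicants → 0001(✓)  0010(✓)  0100(✓)  0101(✓)  1000(✓)  1010(✓)  1100(✓)  1101(✓)  1111(✓)
size-2^1 implicants → -010  -100(✓)  -101(✓)  0-01  010-(✓)  1-00  10-0  11-1  110-(✓)
size-2^2 implicants → -10-
Unchecked terms (primes): -010, -10-, 0-01, 1-00, 10-0, 11-1

NONE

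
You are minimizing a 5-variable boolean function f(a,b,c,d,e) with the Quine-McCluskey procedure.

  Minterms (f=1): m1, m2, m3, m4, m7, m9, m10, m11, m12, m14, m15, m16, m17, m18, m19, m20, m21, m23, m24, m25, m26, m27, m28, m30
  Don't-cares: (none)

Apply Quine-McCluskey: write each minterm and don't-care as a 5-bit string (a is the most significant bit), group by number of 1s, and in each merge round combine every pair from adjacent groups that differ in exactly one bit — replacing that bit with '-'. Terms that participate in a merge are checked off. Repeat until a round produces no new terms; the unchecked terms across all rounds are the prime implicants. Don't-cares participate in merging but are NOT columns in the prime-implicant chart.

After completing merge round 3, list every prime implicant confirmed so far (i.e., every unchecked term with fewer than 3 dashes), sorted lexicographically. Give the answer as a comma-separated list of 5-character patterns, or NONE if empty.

Round 0: 00001✓ 00010✓ 00011✓ 00100✓ 00111✓ 01001✓ 01010✓ 01011✓ 01100✓ 01110✓ 01111✓ 10000✓ 10001✓ 10010✓ 10011✓ 10100✓ 10101✓ 10111✓ 11000✓ 11001✓ 11010✓ 11011✓ 11100✓ 11110✓
Round 1: -0001✓ -0010✓ -0011✓ -0100✓ -0111✓ -1001✓ -1010✓ -1011✓ -1100✓ -1110✓ 0-001✓ 0-010✓ 0-011✓ 0-100✓ 0-111✓ 00-11✓ 000-1✓ 0001-✓ 01-10✓ 01-11✓ 010-1✓ 0101-✓ 011-0✓ 0111-✓ 1-000✓ 1-001✓ 1-010✓ 1-011✓ 1-100✓ 10-00✓ 10-01✓ 10-11✓ 100-0✓ 100-1✓ 1000-✓ 1001-✓ 101-1✓ 1010-✓ 11-00✓ 11-10✓ 110-0✓ 110-1✓ 1100-✓ 1101-✓ 111-0✓
Round 2: --001✓ --010✓ --011✓ --100 -0-11 -00-1✓ -001-✓ -1-10 -10-1✓ -101-✓ -11-0 0--11 0-0-1✓ 0-01-✓ 01-1- 1--00 1-0-0✓ 1-0-1✓ 1-00-✓ 1-01-✓ 10--1 10-0- 100--✓ 11--0 110--✓
Round 3: --0-1 --01- 1-0--
PIs = {--0-1, --01-, --100, -0-11, -1-10, -11-0, 0--11, 01-1-, 1--00, 1-0--, 10--1, 10-0-, 11--0}

--100, -0-11, -1-10, -11-0, 0--11, 01-1-, 1--00, 10--1, 10-0-, 11--0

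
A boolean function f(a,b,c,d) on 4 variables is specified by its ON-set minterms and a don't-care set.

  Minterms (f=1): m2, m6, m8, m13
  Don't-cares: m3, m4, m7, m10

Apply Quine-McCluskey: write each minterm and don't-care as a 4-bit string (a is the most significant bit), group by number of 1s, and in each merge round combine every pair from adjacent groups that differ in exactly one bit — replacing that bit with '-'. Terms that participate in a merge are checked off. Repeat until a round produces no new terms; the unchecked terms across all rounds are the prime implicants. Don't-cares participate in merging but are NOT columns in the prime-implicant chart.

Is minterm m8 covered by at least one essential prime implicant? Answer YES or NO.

size-2^0 implicants → 0010(✓)  0011(✓)  0100(✓)  0110(✓)  0111(✓)  1000(✓)  1010(✓)  1101
size-2^1 implicants → -010  0-10(✓)  0-11(✓)  001-(✓)  01-0  011-(✓)  10-0
size-2^2 implicants → 0-1-
Unchecked terms (primes): -010, 0-1-, 01-0, 10-0, 1101
Minterm coverage:
  m2 ⊆ -010,0-1-
  m6 ⊆ 0-1-,01-0
  m8 ⊆ 10-0 [E]
  m13 ⊆ 1101 [E]
E = {10-0, 1101}

YES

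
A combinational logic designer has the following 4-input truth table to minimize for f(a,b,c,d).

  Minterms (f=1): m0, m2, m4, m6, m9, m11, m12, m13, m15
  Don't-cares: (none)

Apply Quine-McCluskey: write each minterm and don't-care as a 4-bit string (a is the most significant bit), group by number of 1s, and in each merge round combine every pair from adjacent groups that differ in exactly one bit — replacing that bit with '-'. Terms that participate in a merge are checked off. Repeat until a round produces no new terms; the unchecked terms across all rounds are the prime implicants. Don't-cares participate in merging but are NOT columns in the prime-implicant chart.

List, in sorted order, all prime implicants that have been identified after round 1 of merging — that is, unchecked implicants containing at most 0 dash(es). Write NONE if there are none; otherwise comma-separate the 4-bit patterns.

Round 0: 0000✓ 0010✓ 0100✓ 0110✓ 1001✓ 1011✓ 1100✓ 1101✓ 1111✓
Round 1: -100 0-00✓ 0-10✓ 00-0✓ 01-0✓ 1-01✓ 1-11✓ 10-1✓ 11-1✓ 110-
Round 2: 0--0 1--1
PIs = {-100, 0--0, 1--1, 110-}

NONE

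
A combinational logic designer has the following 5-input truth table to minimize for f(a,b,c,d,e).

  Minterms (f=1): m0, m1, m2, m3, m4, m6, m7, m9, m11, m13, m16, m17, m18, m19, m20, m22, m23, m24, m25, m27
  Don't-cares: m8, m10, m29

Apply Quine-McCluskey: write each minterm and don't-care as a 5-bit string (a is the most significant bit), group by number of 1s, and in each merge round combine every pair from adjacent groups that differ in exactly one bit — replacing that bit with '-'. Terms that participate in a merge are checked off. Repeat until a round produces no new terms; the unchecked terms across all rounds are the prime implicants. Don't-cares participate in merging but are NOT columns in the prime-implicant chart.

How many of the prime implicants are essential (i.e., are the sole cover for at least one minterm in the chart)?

5

Round 0: 00000✓ 00001✓ 00010✓ 00011✓ 00100✓ 00110✓ 00111✓ 01000✓ 01001✓ 01010✓ 01011✓ 01101✓ 10000✓ 10001✓ 10010✓ 10011✓ 10100✓ 10110✓ 10111✓ 11000✓ 11001✓ 11011✓ 11101✓
Round 1: -0000✓ -0001✓ -0010✓ -0011✓ -0100✓ -0110✓ -0111✓ -1000✓ -1001✓ -1011✓ -1101✓ 0-000✓ 0-001✓ 0-010✓ 0-011✓ 00-00✓ 00-10✓ 00-11✓ 000-0✓ 000-1✓ 0000-✓ 0001-✓ 001-0✓ 0011-✓ 01-01✓ 010-0✓ 010-1✓ 0100-✓ 0101-✓ 1-000✓ 1-001✓ 1-011✓ 10-00✓ 10-10✓ 10-11✓ 100-0✓ 100-1✓ 1000-✓ 1001-✓ 101-0✓ 1011-✓ 11-01✓ 110-1✓ 1100-✓
Round 2: --000✓ --001✓ --011✓ -0-00✓ -0-10✓ -0-11✓ -00-0✓ -00-1✓ -000-✓ -001-✓ -01-0✓ -011-✓ -1-01 -10-1✓ -100-✓ 0-0-0✓ 0-0-1✓ 0-00-✓ 0-01-✓ 00--0✓ 00-1-✓ 000--✓ 010--✓ 1-0-1✓ 1-00-✓ 10--0✓ 10-1-✓ 100--✓
Round 3: --0-1 --00- -0--0 -0-1- -00-- 0-0--
PIs = {--0-1, --00-, -0--0, -0-1-, -00--, -1-01, 0-0--}
Coverage chart:
  m0: --00-,-0--0,-00--,0-0--
  m1: --0-1,--00-,-00--,0-0--
  m2: -0--0,-0-1-,-00--,0-0--
  m3: --0-1,-0-1-,-00--,0-0--
  m4: -0--0 ←essential
  m6: -0--0,-0-1-
  m7: -0-1- ←essential
  m9: --0-1,--00-,-1-01,0-0--
  m11: --0-1,0-0--
  m13: -1-01 ←essential
  m16: --00-,-0--0,-00--
  m17: --0-1,--00-,-00--
  m18: -0--0,-0-1-,-00--
  m19: --0-1,-0-1-,-00--
  m20: -0--0 ←essential
  m22: -0--0,-0-1-
  m23: -0-1- ←essential
  m24: --00- ←essential
  m25: --0-1,--00-,-1-01
  m27: --0-1 ←essential
Essential: --0-1, --00-, -0--0, -0-1-, -1-01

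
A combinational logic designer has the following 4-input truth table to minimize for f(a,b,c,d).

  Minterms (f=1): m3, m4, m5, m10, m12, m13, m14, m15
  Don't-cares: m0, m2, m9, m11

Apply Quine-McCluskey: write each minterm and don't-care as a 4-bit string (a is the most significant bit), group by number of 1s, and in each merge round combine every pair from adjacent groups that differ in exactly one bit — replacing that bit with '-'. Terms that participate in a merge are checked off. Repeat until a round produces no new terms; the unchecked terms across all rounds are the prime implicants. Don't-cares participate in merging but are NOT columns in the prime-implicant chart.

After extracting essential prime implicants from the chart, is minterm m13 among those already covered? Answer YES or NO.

size-2^0 implicants → 0000(✓)  0010(✓)  0011(✓)  0100(✓)  0101(✓)  1001(✓)  1010(✓)  1011(✓)  1100(✓)  1101(✓)  1110(✓)  1111(✓)
size-2^1 implicants → -010(✓)  -011(✓)  -100(✓)  -101(✓)  0-00  00-0  001-(✓)  010-(✓)  1-01(✓)  1-10(✓)  1-11(✓)  10-1(✓)  101-(✓)  11-0(✓)  11-1(✓)  110-(✓)  111-(✓)
size-2^2 implicants → -01-  -10-  1--1  1-1-  11--
Unchecked terms (primes): -01-, -10-, 0-00, 00-0, 1--1, 1-1-, 11--
Minterm coverage:
  m3 ⊆ -01- [E]
  m4 ⊆ -10-,0-00
  m5 ⊆ -10- [E]
  m10 ⊆ -01-,1-1-
  m12 ⊆ -10-,11--
  m13 ⊆ -10-,1--1,11--
  m14 ⊆ 1-1-,11--
  m15 ⊆ 1--1,1-1-,11--
E = {-01-, -10-}

YES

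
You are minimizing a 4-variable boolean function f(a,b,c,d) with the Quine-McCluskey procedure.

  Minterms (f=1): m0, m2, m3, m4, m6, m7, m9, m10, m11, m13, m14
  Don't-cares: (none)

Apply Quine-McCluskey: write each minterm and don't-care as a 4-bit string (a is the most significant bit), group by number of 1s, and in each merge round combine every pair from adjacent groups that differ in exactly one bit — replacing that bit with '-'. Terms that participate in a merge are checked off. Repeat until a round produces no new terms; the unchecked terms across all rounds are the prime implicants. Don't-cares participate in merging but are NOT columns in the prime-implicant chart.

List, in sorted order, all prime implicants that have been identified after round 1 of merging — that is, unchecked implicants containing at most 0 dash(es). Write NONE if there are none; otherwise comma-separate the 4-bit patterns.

Round 0: 0000✓ 0010✓ 0011✓ 0100✓ 0110✓ 0111✓ 1001✓ 1010✓ 1011✓ 1101✓ 1110✓
Round 1: -010✓ -011✓ -110✓ 0-00✓ 0-10✓ 0-11✓ 00-0✓ 001-✓ 01-0✓ 011-✓ 1-01 1-10✓ 10-1 101-✓
Round 2: --10 -01- 0--0 0-1-
PIs = {--10, -01-, 0--0, 0-1-, 1-01, 10-1}

NONE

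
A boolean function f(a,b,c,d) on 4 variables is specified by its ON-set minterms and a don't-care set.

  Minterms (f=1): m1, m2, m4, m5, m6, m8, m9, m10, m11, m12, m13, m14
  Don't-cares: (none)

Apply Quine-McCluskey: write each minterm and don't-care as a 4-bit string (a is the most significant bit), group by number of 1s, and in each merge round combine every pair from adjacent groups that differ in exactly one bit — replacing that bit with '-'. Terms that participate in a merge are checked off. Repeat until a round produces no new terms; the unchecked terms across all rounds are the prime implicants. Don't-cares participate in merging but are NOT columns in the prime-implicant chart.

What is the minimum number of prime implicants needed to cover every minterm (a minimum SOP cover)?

4

Round 0: 0001✓ 0010✓ 0100✓ 0101✓ 0110✓ 1000✓ 1001✓ 1010✓ 1011✓ 1100✓ 1101✓ 1110✓
Round 1: -001✓ -010✓ -100✓ -101✓ -110✓ 0-01✓ 0-10✓ 01-0✓ 010-✓ 1-00✓ 1-01✓ 1-10✓ 10-0✓ 10-1✓ 100-✓ 101-✓ 11-0✓ 110-✓
Round 2: --01 --10 -1-0 -10- 1--0 1-0- 10--
PIs = {--01, --10, -1-0, -10-, 1--0, 1-0-, 10--}
Coverage chart:
  m1: --01 ←essential
  m2: --10 ←essential
  m4: -1-0,-10-
  m5: --01,-10-
  m6: --10,-1-0
  m8: 1--0,1-0-,10--
  m9: --01,1-0-,10--
  m10: --10,1--0,10--
  m11: 10-- ←essential
  m12: -1-0,-10-,1--0,1-0-
  m13: --01,-10-,1-0-
  m14: --10,-1-0,1--0
Essential: --01, --10, 10--
Petrick residual → -1-0
Min cover (4 terms): c'd + cd' + bd' + ab'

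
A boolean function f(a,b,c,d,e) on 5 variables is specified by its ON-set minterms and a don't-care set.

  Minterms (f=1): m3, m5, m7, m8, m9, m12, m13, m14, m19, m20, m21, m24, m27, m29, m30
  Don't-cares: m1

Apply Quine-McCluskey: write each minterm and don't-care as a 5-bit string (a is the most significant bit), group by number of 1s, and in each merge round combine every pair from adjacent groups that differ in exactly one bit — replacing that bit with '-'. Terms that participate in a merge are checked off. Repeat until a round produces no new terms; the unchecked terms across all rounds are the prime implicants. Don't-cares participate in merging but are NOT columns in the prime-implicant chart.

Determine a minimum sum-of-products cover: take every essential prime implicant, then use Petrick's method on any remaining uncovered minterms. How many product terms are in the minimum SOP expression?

7

[col 0] 00001*, 00011*, 00101*, 00111*, 01000*, 01001*, 01100*, 01101*, 01110*, 10011*, 10100*, 10101*, 11000*, 11011*, 11101*, 11110*
[col 1] -0011, -0101*, -1000, -1101*, -1110, 0-001*, 0-101*, 00-01*, 00-11*, 000-1*, 001-1*, 01-00*, 01-01*, 0100-*, 011-0, 0110-*, 1-011, 1-101*, 1010-
[col 2] --101, 0--01, 00--1, 01-0-
Prime implicants: --101, -0011, -1000, -1110, 0--01, 00--1, 01-0-, 011-0, 1-011, 1010-
PI chart (minterm → PIs covering it):
  3 | -0011,00--1
  5 | --101,0--01,00--1
  7 | 00--1  (sole → essential)
  8 | -1000,01-0-
  9 | 0--01,01-0-
  12 | 01-0-,011-0
  13 | --101,0--01,01-0-
  14 | -1110,011-0
  19 | -0011,1-011
  20 | 1010-  (sole → essential)
  21 | --101,1010-
  24 | -1000  (sole → essential)
  27 | 1-011  (sole → essential)
  29 | --101  (sole → essential)
  30 | -1110  (sole → essential)
Essential prime implicants: --101, -1000, -1110, 00--1, 1-011, 1010-
Petrick residual → 01-0-
Minimum SOP uses 7 PIs: cd'e + bc'd'e' + bcde' + a'b'e + a'bd' + ac'de + ab'cd'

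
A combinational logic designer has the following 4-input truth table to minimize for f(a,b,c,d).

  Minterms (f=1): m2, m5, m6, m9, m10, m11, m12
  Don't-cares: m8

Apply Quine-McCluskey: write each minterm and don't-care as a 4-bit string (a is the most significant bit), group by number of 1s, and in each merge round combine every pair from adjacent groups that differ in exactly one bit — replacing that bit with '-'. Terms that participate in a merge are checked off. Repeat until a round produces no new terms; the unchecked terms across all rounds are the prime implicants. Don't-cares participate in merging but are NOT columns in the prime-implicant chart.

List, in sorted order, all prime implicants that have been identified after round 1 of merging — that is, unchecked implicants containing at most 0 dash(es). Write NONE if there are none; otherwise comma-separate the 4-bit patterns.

0101

[col 0] 0010*, 0101, 0110*, 1000*, 1001*, 1010*, 1011*, 1100*
[col 1] -010, 0-10, 1-00, 10-0*, 10-1*, 100-*, 101-*
[col 2] 10--
Prime implicants: -010, 0-10, 0101, 1-00, 10--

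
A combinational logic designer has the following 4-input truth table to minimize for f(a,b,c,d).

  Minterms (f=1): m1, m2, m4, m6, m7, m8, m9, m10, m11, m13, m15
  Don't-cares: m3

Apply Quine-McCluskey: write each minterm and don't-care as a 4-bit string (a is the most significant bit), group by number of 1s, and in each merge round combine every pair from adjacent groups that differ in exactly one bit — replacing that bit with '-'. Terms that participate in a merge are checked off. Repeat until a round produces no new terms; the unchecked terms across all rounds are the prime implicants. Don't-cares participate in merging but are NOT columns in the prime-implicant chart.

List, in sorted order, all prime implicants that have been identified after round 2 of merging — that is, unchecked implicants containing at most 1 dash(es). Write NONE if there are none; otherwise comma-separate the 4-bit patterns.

01-0

size-2^0 implicants → 0001(✓)  0010(✓)  0011(✓)  0100(✓)  0110(✓)  0111(✓)  1000(✓)  1001(✓)  1010(✓)  1011(✓)  1101(✓)  1111(✓)
size-2^1 implicants → -001(✓)  -010(✓)  -011(✓)  -111(✓)  0-10(✓)  0-11(✓)  00-1(✓)  001-(✓)  01-0  011-(✓)  1-01(✓)  1-11(✓)  10-0(✓)  10-1(✓)  100-(✓)  101-(✓)  11-1(✓)
size-2^2 implicants → --11  -0-1  -01-  0-1-  1--1  10--
Unchecked terms (primes): --11, -0-1, -01-, 0-1-, 01-0, 1--1, 10--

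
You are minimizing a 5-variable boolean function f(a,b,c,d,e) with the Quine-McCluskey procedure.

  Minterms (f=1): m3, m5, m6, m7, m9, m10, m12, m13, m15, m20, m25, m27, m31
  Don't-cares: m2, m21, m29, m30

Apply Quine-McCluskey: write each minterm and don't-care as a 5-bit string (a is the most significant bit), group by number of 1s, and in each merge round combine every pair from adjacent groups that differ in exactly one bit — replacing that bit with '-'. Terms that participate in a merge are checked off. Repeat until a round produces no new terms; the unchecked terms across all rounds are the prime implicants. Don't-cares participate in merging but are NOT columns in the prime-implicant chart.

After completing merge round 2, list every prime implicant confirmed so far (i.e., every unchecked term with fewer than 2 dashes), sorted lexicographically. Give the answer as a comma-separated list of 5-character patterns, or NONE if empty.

0-010, 0110-, 1010-, 1111-

[col 0] 00010*, 00011*, 00101*, 00110*, 00111*, 01001*, 01010*, 01100*, 01101*, 01111*, 10100*, 10101*, 11001*, 11011*, 11101*, 11110*, 11111*
[col 1] -0101*, -1001*, -1101*, -1111*, 0-010, 0-101*, 0-111*, 00-10*, 00-11*, 0001-*, 001-1*, 0011-*, 01-01*, 011-1*, 0110-, 1-101*, 1010-, 11-01*, 11-11*, 110-1*, 111-1*, 1111-
[col 2] --101, -1-01, -11-1, 0-1-1, 00-1-, 11--1
Prime implicants: --101, -1-01, -11-1, 0-010, 0-1-1, 00-1-, 0110-, 1010-, 11--1, 1111-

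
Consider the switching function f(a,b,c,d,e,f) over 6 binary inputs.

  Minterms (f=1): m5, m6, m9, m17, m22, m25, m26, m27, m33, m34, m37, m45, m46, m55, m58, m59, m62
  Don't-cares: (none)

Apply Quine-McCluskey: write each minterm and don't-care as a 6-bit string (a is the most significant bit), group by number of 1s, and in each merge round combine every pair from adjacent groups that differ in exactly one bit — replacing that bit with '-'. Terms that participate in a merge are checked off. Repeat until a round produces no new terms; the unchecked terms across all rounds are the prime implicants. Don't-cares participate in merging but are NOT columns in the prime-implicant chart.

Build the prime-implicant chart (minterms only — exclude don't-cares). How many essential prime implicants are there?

10

Round 0: 000101✓ 000110✓ 001001✓ 010001✓ 010110✓ 011001✓ 011010✓ 011011✓ 100001✓ 100010 100101✓ 101101✓ 101110✓ 110111 111010✓ 111011✓ 111110✓
Round 1: -00101 -11010✓ -11011✓ 0-0110 0-1001 01-001 0110-1 01101-✓ 1-1110 10-101 100-01 111-10 11101-✓
Round 2: -1101-
PIs = {-00101, -1101-, 0-0110, 0-1001, 01-001, 0110-1, 1-1110, 10-101, 100-01, 100010, 110111, 111-10}
Coverage chart:
  m5: -00101 ←essential
  m6: 0-0110 ←essential
  m9: 0-1001 ←essential
  m17: 01-001 ←essential
  m22: 0-0110 ←essential
  m25: 0-1001,01-001,0110-1
  m26: -1101- ←essential
  m27: -1101-,0110-1
  m33: 100-01 ←essential
  m34: 100010 ←essential
  m37: -00101,10-101,100-01
  m45: 10-101 ←essential
  m46: 1-1110 ←essential
  m55: 110111 ←essential
  m58: -1101-,111-10
  m59: -1101- ←essential
  m62: 1-1110,111-10
Essential: -00101, -1101-, 0-0110, 0-1001, 01-001, 1-1110, 10-101, 100-01, 100010, 110111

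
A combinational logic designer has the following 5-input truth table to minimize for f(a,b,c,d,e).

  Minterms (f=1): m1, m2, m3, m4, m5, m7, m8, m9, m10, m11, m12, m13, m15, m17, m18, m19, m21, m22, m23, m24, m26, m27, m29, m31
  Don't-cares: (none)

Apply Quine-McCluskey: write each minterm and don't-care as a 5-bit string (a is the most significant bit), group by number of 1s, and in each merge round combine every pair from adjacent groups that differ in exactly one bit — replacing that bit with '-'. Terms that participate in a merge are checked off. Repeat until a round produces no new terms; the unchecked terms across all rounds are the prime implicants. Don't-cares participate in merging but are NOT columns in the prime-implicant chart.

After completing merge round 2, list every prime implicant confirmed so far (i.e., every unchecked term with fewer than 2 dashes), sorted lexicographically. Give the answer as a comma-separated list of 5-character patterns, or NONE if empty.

NONE

[col 0] 00001*, 00010*, 00011*, 00100*, 00101*, 00111*, 01000*, 01001*, 01010*, 01011*, 01100*, 01101*, 01111*, 10001*, 10010*, 10011*, 10101*, 10110*, 10111*, 11000*, 11010*, 11011*, 11101*, 11111*
[col 1] -0001*, -0010*, -0011*, -0101*, -0111*, -1000*, -1010*, -1011*, -1101*, -1111*, 0-001*, 0-010*, 0-011*, 0-100*, 0-101*, 0-111*, 00-01*, 00-11*, 000-1*, 0001-*, 001-1*, 0010-*, 01-00*, 01-01*, 01-11*, 010-0*, 010-1*, 0100-*, 0101-*, 011-1*, 0110-*, 1-010*, 1-011*, 1-101*, 1-111*, 10-01*, 10-10*, 10-11*, 100-1*, 1001-*, 101-1*, 1011-*, 11-11*, 110-0*, 1101-*, 111-1*
[col 2] --010*, --011*, --101*, --111*, -0-01*, -0-11*, -00-1*, -001-*, -01-1*, -1-11*, -10-0, -101-*, -11-1*, 0--01*, 0--11*, 0-0-1*, 0-01-*, 0-1-1*, 0-10-, 00--1*, 01--1*, 01-0-, 010--, 1--11*, 1-01-*, 1-1-1*, 10--1*, 10-1-
[col 3] ---11, --01-, --1-1, -0--1, 0---1
Prime implicants: ---11, --01-, --1-1, -0--1, -10-0, 0---1, 0-10-, 01-0-, 010--, 10-1-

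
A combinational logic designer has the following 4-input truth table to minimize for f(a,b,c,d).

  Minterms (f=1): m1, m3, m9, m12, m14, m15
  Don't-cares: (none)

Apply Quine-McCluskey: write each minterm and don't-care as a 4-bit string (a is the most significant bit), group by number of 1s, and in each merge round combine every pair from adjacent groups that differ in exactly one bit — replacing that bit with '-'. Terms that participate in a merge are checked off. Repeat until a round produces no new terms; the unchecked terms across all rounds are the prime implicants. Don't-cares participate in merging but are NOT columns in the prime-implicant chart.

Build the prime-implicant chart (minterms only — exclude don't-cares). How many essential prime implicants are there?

4

Round 0: 0001✓ 0011✓ 1001✓ 1100✓ 1110✓ 1111✓
Round 1: -001 00-1 11-0 111-
PIs = {-001, 00-1, 11-0, 111-}
Coverage chart:
  m1: -001,00-1
  m3: 00-1 ←essential
  m9: -001 ←essential
  m12: 11-0 ←essential
  m14: 11-0,111-
  m15: 111- ←essential
Essential: -001, 00-1, 11-0, 111-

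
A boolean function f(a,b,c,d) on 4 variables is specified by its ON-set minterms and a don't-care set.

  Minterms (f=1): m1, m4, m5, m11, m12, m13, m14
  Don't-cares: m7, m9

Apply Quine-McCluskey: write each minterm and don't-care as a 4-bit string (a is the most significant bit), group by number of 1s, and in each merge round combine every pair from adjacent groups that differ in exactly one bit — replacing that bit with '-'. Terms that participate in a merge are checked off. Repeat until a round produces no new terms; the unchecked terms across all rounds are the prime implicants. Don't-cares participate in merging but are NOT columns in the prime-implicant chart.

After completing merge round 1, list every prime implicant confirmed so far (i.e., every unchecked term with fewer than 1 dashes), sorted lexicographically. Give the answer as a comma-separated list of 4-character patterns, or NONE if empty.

[col 0] 0001*, 0100*, 0101*, 0111*, 1001*, 1011*, 1100*, 1101*, 1110*
[col 1] -001*, -100*, -101*, 0-01*, 01-1, 010-*, 1-01*, 10-1, 11-0, 110-*
[col 2] --01, -10-
Prime implicants: --01, -10-, 01-1, 10-1, 11-0

NONE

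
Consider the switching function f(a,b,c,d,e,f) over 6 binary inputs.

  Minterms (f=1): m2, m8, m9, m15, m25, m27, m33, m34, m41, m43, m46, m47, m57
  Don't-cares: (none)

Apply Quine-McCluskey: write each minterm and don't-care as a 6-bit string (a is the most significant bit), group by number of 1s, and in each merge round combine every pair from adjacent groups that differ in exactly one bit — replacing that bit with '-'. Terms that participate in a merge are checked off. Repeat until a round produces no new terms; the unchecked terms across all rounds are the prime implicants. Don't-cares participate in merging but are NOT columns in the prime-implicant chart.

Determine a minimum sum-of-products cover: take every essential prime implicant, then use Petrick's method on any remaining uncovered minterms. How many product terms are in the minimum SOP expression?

8

size-2^0 implicants → 000010(✓)  001000(✓)  001001(✓)  001111(✓)  011001(✓)  011011(✓)  100001(✓)  100010(✓)  101001(✓)  101011(✓)  101110(✓)  101111(✓)  111001(✓)
size-2^1 implicants → -00010  -01001(✓)  -01111  -11001(✓)  0-1001(✓)  00100-  0110-1  1-1001(✓)  10-001  101-11  1010-1  10111-
size-2^2 implicants → --1001
Unchecked terms (primes): --1001, -00010, -01111, 00100-, 0110-1, 10-001, 101-11, 1010-1, 10111-
Minterm coverage:
  m2 ⊆ -00010 [E]
  m8 ⊆ 00100- [E]
  m9 ⊆ --1001,00100-
  m15 ⊆ -01111 [E]
  m25 ⊆ --1001,0110-1
  m27 ⊆ 0110-1 [E]
  m33 ⊆ 10-001 [E]
  m34 ⊆ -00010 [E]
  m41 ⊆ --1001,10-001,1010-1
  m43 ⊆ 101-11,1010-1
  m46 ⊆ 10111- [E]
  m47 ⊆ -01111,101-11,10111-
  m57 ⊆ --1001 [E]
E = {--1001, -00010, -01111, 00100-, 0110-1, 10-001, 10111-}
Petrick residual → 101-11
Cover = cd'e'f + b'c'd'ef' + b'cdef + a'b'cd'e' + a'bcd'f + ab'd'e'f + ab'cef + ab'cde  |cover|=8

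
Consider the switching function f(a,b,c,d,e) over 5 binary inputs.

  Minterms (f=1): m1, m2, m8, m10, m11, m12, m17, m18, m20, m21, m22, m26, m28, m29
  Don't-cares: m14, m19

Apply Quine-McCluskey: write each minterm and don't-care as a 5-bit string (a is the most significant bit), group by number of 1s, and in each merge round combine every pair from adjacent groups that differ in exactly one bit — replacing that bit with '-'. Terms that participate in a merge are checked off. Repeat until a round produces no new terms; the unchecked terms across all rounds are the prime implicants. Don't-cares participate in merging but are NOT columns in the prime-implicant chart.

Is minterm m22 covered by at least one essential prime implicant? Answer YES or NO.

NO

[col 0] 00001*, 00010*, 01000*, 01010*, 01011*, 01100*, 01110*, 10001*, 10010*, 10011*, 10100*, 10101*, 10110*, 11010*, 11100*, 11101*
[col 1] -0001, -0010*, -1010*, -1100, 0-010*, 01-00*, 01-10*, 010-0*, 0101-, 011-0*, 1-010*, 1-100*, 1-101*, 10-01, 10-10, 100-1, 1001-, 101-0, 1010-*, 1110-*
[col 2] --010, 01--0, 1-10-
Prime implicants: --010, -0001, -1100, 01--0, 0101-, 1-10-, 10-01, 10-10, 100-1, 1001-, 101-0
PI chart (minterm → PIs covering it):
  1 | -0001  (sole → essential)
  2 | --010  (sole → essential)
  8 | 01--0  (sole → essential)
  10 | --010,01--0,0101-
  11 | 0101-  (sole → essential)
  12 | -1100,01--0
  17 | -0001,10-01,100-1
  18 | --010,10-10,1001-
  20 | 1-10-,101-0
  21 | 1-10-,10-01
  22 | 10-10,101-0
  26 | --010  (sole → essential)
  28 | -1100,1-10-
  29 | 1-10-  (sole → essential)
Essential prime implicants: --010, -0001, 01--0, 0101-, 1-10-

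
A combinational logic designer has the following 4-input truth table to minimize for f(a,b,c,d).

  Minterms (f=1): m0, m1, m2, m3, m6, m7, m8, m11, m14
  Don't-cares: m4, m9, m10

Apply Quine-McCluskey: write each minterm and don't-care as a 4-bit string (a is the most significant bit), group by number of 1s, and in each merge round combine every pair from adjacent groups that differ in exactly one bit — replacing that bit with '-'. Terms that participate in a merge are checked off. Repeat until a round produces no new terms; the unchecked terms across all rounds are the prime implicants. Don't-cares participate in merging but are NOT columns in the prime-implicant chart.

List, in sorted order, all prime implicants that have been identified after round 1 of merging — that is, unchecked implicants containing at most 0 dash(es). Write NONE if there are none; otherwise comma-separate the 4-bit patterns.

NONE

Round 0: 0000✓ 0001✓ 0010✓ 0011✓ 0100✓ 0110✓ 0111✓ 1000✓ 1001✓ 1010✓ 1011✓ 1110✓
Round 1: -000✓ -001✓ -010✓ -011✓ -110✓ 0-00✓ 0-10✓ 0-11✓ 00-0✓ 00-1✓ 000-✓ 001-✓ 01-0✓ 011-✓ 1-10✓ 10-0✓ 10-1✓ 100-✓ 101-✓
Round 2: --10 -0-0✓ -0-1✓ -00-✓ -01-✓ 0--0 0-1- 00--✓ 10--✓
Round 3: -0--
PIs = {--10, -0--, 0--0, 0-1-}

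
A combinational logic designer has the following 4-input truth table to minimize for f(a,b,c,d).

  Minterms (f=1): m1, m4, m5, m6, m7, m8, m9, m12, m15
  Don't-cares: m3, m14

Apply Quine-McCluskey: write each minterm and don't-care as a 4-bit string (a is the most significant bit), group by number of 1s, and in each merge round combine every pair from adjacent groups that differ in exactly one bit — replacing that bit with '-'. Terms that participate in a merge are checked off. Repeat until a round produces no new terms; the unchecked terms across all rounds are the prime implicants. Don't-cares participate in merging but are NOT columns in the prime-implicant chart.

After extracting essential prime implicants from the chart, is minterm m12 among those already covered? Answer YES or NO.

NO

Round 0: 0001✓ 0011✓ 0100✓ 0101✓ 0110✓ 0111✓ 1000✓ 1001✓ 1100✓ 1110✓ 1111✓
Round 1: -001 -100✓ -110✓ -111✓ 0-01✓ 0-11✓ 00-1✓ 01-0✓ 01-1✓ 010-✓ 011-✓ 1-00 100- 11-0✓ 111-✓
Round 2: -1-0 -11- 0--1 01--
PIs = {-001, -1-0, -11-, 0--1, 01--, 1-00, 100-}
Coverage chart:
  m1: -001,0--1
  m4: -1-0,01--
  m5: 0--1,01--
  m6: -1-0,-11-,01--
  m7: -11-,0--1,01--
  m8: 1-00,100-
  m9: -001,100-
  m12: -1-0,1-00
  m15: -11- ←essential
Essential: -11-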